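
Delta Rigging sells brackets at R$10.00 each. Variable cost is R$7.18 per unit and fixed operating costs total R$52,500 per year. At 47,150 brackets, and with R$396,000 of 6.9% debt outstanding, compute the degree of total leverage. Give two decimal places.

2.50

Contribution at this volume is 47,150 × R$2.82 = R$132,963.00.
EBIT = R$132,963.00 − R$52,500 = R$80,463.00. Interest = R$27,324.00, so EBIT − I = R$53,139.00.
Degree of total leverage = total CM / (EBIT − interest) = R$132,963.00 / R$53,139.00 = 2.5022.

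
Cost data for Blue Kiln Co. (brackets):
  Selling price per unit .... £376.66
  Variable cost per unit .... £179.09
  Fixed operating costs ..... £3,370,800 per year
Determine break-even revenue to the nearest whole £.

£6,426,307

Contribution margin per unit = £376.66 − £179.09 = £197.57, a CM ratio of £197.57 ÷ £376.66 = 0.5245.
Break-even sales = FC ÷ CM ratio = £3,370,800 × £376.66 / £197.57 = £6,426,307.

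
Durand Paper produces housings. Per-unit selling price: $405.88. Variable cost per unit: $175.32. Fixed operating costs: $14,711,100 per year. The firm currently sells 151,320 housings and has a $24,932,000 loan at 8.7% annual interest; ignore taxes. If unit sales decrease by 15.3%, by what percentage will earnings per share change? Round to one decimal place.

-29.6%

Total contribution margin = 151,320 × $230.56 = $34,888,339.20.
Subtracting fixed costs: EBIT = $34,888,339.20 − $14,711,100 = $20,177,239.20.
Interest = $2,169,084.00, so EBIT − I = $18,008,155.20.
DCL = total CM / (EBIT − I) = $34,888,339.20 / $18,008,155.20 = 1.9374.
EPS therefore changes by 1.9374 × (-15.3%) = -29.6%.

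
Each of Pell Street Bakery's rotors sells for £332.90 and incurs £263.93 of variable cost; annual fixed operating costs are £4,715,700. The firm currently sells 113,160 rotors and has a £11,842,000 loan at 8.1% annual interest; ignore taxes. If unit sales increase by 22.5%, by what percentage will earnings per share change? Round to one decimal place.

Total contribution margin = 113,160 × £68.97 = £7,804,645.20.
Operating income = contribution − fixed costs = £7,804,645.20 − £4,715,700 = £3,088,945.20.
After interest of £959,202.00, pre-tax earnings = £2,129,743.20.
DCL = total CM / (EBIT − I) = £7,804,645.20 / £2,129,743.20 = 3.6646.
EPS therefore changes by 3.6646 × (+22.5%) = +82.5%.

+82.5%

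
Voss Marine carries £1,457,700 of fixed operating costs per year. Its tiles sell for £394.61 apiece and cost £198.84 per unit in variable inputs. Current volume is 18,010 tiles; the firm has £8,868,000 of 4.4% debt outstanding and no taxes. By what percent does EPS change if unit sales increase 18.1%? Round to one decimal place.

+38.0%

At 18,010 units, contribution = 18,010 × £195.77 = £3,525,817.70.
EBIT = £3,525,817.70 − £1,457,700 = £2,068,117.70.
After interest of £390,192.00, pre-tax earnings = £1,677,925.70.
DCL = total CM / (EBIT − I) = £3,525,817.70 / £1,677,925.70 = 2.1013.
%ΔEPS = DCL × %ΔSales = 2.1013 × +18.1% = +38.0%.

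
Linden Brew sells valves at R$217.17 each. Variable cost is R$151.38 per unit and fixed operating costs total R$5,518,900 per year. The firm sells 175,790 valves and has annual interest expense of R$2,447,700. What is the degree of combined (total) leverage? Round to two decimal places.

3.21

At 175,790 units, contribution = 175,790 × R$65.79 = R$11,565,224.10.
Operating income = contribution − fixed costs = R$11,565,224.10 − R$5,518,900 = R$6,046,324.10. Interest = R$2,447,700.00, so EBIT − I = R$3,598,624.10.
DCL = contribution ÷ (EBIT − I) = R$11,565,224.10 ÷ R$3,598,624.10 = 3.2138.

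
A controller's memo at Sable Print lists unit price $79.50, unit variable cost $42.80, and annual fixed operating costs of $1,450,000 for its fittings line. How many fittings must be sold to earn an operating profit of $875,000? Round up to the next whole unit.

Contribution margin per unit = $79.50 − $42.80 = $36.70.
Required volume = (fixed costs + target profit) ÷ CM = ($1,450,000 + $875,000) ÷ $36.70 = 63,351.50, so 63,352 fittings.

63,352 fittings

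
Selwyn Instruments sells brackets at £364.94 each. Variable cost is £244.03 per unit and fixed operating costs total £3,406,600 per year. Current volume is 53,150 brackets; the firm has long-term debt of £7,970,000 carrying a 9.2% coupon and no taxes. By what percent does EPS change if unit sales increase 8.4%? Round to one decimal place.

Contribution at this volume is 53,150 × £120.91 = £6,426,366.50.
Operating income = contribution − fixed costs = £6,426,366.50 − £3,406,600 = £3,019,766.50.
After interest of £733,240.00, pre-tax earnings = £2,286,526.50.
Degree of combined leverage = contribution ÷ (EBIT − I) = £6,426,366.50 ÷ £2,286,526.50 = 2.8105.
EPS therefore changes by 2.8105 × (+8.4%) = +23.6%.

+23.6%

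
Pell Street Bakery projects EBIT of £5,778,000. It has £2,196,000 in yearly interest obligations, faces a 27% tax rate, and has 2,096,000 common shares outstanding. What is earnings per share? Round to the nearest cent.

Interest = £2,196,000.00, so EBT = £5,778,000 − £2,196,000.00 = £3,582,000.00.
After tax at 27%: net income = £3,582,000.00 × 0.73 = £2,614,860.00.
EPS = £2,614,860.00 ÷ 2,096,000 = £1.25.

£1.25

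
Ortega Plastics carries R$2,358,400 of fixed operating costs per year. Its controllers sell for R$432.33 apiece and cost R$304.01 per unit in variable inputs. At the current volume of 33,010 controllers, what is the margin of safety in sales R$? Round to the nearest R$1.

Unit CM = price − variable cost = R$432.33 − R$304.01 = R$128.32. Break-even units = R$2,358,400 ÷ R$128.32 = 18,379.05; break-even revenue = 18,379.05 × R$432.33 = R$7,945,815.71.
Current sales = 33,010 × R$432.33 = R$14,271,213.30.
Margin of safety = R$14,271,213.30 − R$7,945,815.71 = R$6,325,398.

R$6,325,398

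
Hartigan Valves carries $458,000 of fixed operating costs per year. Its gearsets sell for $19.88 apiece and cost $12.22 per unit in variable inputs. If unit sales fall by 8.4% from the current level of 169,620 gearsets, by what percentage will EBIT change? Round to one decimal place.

Total contribution margin = 169,620 × $7.66 = $1,299,289.20.
Operating income = contribution − fixed costs = $1,299,289.20 − $458,000 = $841,289.20.
So DOL = total CM / EBIT = $1,299,289.20 / $841,289.20 = 1.5444.
%ΔEBIT = DOL × %ΔSales = 1.5444 × -8.4% = -13.0%.

-13.0%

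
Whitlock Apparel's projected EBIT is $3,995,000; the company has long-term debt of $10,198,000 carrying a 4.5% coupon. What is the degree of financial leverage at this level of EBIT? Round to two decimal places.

1.13

Interest = $458,910.00.
Degree of financial leverage = EBIT / (EBIT − interest) = $3,995,000 / $3,536,090.00 = 1.1298.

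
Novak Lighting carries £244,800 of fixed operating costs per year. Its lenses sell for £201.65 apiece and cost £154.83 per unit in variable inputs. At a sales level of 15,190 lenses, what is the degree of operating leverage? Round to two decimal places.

Contribution at this volume is 15,190 × £46.82 = £711,195.80.
EBIT = £711,195.80 − £244,800 = £466,395.80.
DOL = contribution ÷ EBIT = £711,195.80 ÷ £466,395.80 = 1.5249.

1.52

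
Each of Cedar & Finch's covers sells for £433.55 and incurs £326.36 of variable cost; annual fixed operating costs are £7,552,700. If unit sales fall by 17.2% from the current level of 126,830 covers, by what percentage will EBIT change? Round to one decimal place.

-38.7%

Total contribution margin = 126,830 × £107.19 = £13,594,907.70.
Subtracting fixed costs: EBIT = £13,594,907.70 − £7,552,700 = £6,042,207.70.
Degree of operating leverage = £13,594,907.70 / £6,042,207.70 = 2.2500.
So EBIT moves 2.2500 × (-17.2%) = -38.7%.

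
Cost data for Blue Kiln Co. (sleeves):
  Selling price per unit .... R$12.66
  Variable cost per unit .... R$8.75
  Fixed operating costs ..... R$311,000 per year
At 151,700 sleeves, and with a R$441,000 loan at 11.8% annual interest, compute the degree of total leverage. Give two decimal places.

2.58

Contribution at this volume is 151,700 × R$3.91 = R$593,147.00.
EBIT = R$593,147.00 − R$311,000 = R$282,147.00. Interest = R$52,038.00.
DOL = R$593,147.00 ÷ R$282,147.00 = 2.1023; DFL = R$282,147.00 ÷ R$230,109.00 = 1.2261.
Combined leverage = 2.1023 × 1.2261 = 2.5776.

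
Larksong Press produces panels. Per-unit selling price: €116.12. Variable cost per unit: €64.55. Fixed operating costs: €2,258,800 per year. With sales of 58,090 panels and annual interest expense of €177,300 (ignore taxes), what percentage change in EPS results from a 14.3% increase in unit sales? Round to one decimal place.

At 58,090 units, contribution = 58,090 × €51.57 = €2,995,701.30.
Operating income = contribution − fixed costs = €2,995,701.30 − €2,258,800 = €736,901.30.
After interest of €177,300.00, pre-tax earnings = €559,601.30.
Degree of combined leverage = contribution ÷ (EBIT − I) = €2,995,701.30 ÷ €559,601.30 = 5.3533.
EPS therefore changes by 5.3533 × (+14.3%) = +76.6%.

+76.6%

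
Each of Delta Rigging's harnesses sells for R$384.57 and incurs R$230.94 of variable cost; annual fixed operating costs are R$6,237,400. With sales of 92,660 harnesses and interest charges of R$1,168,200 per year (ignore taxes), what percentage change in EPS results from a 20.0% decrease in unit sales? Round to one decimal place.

At 92,660 units, contribution = 92,660 × R$153.63 = R$14,235,355.80.
EBIT = R$14,235,355.80 − R$6,237,400 = R$7,997,955.80.
After interest of R$1,168,200.00, pre-tax earnings = R$6,829,755.80.
DCL = total CM / (EBIT − I) = R$14,235,355.80 / R$6,829,755.80 = 2.0843.
EPS therefore changes by 2.0843 × (-20.0%) = -41.7%.

-41.7%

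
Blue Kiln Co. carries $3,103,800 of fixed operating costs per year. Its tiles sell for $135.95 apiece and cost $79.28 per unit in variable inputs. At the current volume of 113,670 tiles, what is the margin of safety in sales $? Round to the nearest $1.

$8,007,493

Each unit contributes $135.95 − $79.28 = $56.67. Break-even units = $3,103,800 ÷ $56.67 = 54,769.72; break-even revenue = 54,769.72 × $135.95 = $7,445,943.36.
Current sales = 113,670 × $135.95 = $15,453,436.50.
Margin of safety = $15,453,436.50 − $7,445,943.36 = $8,007,493.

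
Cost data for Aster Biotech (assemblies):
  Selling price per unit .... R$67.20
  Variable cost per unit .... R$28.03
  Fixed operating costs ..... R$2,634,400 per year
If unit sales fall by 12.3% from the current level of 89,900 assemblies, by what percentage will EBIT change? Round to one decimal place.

Contribution at this volume is 89,900 × R$39.17 = R$3,521,383.00.
EBIT = R$3,521,383.00 − R$2,634,400 = R$886,983.00.
Degree of operating leverage = R$3,521,383.00 / R$886,983.00 = 3.9701.
So EBIT moves 3.9701 × (-12.3%) = -48.8%.

-48.8%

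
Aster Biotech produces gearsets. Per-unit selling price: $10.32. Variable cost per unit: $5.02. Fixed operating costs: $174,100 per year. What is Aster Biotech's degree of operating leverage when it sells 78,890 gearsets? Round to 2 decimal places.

Contribution at this volume is 78,890 × $5.30 = $418,117.00.
EBIT = $418,117.00 − $174,100 = $244,017.00.
DOL = contribution ÷ EBIT = $418,117.00 ÷ $244,017.00 = 1.7135.

1.71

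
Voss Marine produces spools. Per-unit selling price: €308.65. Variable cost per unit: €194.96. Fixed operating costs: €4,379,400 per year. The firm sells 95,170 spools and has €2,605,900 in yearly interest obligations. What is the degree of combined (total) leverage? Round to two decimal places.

Contribution at this volume is 95,170 × €113.69 = €10,819,877.30.
Operating income = contribution − fixed costs = €10,819,877.30 − €4,379,400 = €6,440,477.30. Interest = €2,605,900.00.
DOL = €10,819,877.30 ÷ €6,440,477.30 = 1.6800; DFL = €6,440,477.30 ÷ €3,834,577.30 = 1.6796.
Combined leverage = 1.6800 × 1.6796 = 2.8217.

2.82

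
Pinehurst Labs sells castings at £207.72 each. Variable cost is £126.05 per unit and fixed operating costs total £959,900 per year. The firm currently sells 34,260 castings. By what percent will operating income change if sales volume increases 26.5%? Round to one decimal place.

Total contribution margin = 34,260 × £81.67 = £2,798,014.20.
EBIT = £2,798,014.20 − £959,900 = £1,838,114.20.
DOL = contribution ÷ EBIT = £2,798,014.20 ÷ £1,838,114.20 = 1.5222.
Operating income changes by 1.5222 × +26.5% = +40.3%.

+40.3%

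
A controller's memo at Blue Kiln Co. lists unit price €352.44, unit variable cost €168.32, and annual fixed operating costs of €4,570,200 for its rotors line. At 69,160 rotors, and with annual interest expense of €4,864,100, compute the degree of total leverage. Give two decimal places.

Total contribution margin = 69,160 × €184.12 = €12,733,739.20.
Subtracting fixed costs: EBIT = €12,733,739.20 − €4,570,200 = €8,163,539.20. Interest = €4,864,100.00, so EBIT − I = €3,299,439.20.
DCL = contribution ÷ (EBIT − I) = €12,733,739.20 ÷ €3,299,439.20 = 3.8594.

3.86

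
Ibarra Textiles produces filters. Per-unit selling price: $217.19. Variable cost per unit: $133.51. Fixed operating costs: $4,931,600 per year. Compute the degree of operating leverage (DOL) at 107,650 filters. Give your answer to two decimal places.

2.21

Contribution at this volume is 107,650 × $83.68 = $9,008,152.00.
EBIT = $9,008,152.00 − $4,931,600 = $4,076,552.00.
So DOL = total CM / EBIT = $9,008,152.00 / $4,076,552.00 = 2.2097.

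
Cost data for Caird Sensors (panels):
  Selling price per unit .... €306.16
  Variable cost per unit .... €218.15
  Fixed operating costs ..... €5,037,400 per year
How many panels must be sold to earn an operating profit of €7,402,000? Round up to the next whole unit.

Unit CM = price − variable cost = €306.16 − €218.15 = €88.01.
Units = (FC + target) / CM = (€5,037,400 + €7,402,000) / €88.01 = 141,340.76, so 141,341 panels.

141,341 panels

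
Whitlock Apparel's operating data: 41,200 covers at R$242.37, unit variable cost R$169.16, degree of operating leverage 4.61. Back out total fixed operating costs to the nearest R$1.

Contribution at this volume is 41,200 × R$73.21 = R$3,016,252.00.
Since DOL = CM ÷ EBIT, EBIT = R$3,016,252.00 ÷ 4.61 = R$654,284.60.
And FC = contribution − EBIT = R$3,016,252.00 − R$654,284.60 = R$2,361,967.

R$2,361,967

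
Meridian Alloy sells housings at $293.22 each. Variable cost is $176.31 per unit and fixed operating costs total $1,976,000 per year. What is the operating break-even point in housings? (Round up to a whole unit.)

Each unit contributes $293.22 − $176.31 = $116.91.
Break-even volume = fixed costs ÷ CM per unit = $1,976,000 ÷ $116.91 = 16,901.89, so 16,902 housings.

16,902 housings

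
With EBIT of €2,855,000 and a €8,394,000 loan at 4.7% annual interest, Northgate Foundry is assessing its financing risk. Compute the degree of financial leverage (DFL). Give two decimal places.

1.16

Annual interest charges come to €394,518.00.
DFL = EBIT ÷ (EBIT − I) = €2,855,000 ÷ (€2,855,000 − €394,518.00) = €2,855,000 ÷ €2,460,482.00 = 1.1603.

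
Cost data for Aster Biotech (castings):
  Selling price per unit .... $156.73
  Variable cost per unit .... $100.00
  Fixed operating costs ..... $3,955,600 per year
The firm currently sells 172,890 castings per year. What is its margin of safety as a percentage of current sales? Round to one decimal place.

Contribution margin per unit = $156.73 − $100.00 = $56.73. Break-even units = $3,955,600 ÷ $56.73 = 69,726.78; break-even revenue = 69,726.78 × $156.73 = $10,928,277.60.
Actual sales revenue = 172,890 × $156.73 = $27,097,049.70.
Margin of safety = ($27,097,049.70 − $10,928,277.60) ÷ $27,097,049.70 = 59.7%.

59.7%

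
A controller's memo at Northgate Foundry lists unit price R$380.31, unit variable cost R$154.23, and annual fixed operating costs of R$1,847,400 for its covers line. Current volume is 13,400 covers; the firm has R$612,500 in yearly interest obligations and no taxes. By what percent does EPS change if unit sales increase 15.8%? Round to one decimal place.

At 13,400 units, contribution = 13,400 × R$226.08 = R$3,029,472.00.
EBIT = R$3,029,472.00 − R$1,847,400 = R$1,182,072.00.
Interest = R$612,500.00, so EBIT − I = R$569,572.00.
Degree of combined leverage = contribution ÷ (EBIT − I) = R$3,029,472.00 ÷ R$569,572.00 = 5.3189.
EPS therefore changes by 5.3189 × (+15.8%) = +84.0%.

+84.0%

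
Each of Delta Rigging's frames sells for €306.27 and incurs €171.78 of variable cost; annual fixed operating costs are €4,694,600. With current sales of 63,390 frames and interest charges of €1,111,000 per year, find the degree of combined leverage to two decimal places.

At 63,390 units, contribution = 63,390 × €134.49 = €8,525,321.10.
Operating income = contribution − fixed costs = €8,525,321.10 − €4,694,600 = €3,830,721.10. Interest = €1,111,000.00.
DOL = €8,525,321.10 ÷ €3,830,721.10 = 2.2255; DFL = €3,830,721.10 ÷ €2,719,721.10 = 1.4085.
Combined leverage = 2.2255 × 1.4085 = 3.1346.

3.13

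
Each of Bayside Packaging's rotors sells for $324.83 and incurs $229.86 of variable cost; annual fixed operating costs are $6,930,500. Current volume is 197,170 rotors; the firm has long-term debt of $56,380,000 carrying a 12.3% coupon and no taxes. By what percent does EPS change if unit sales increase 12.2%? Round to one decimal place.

+47.0%

Contribution at this volume is 197,170 × $94.97 = $18,725,234.90.
EBIT = $18,725,234.90 − $6,930,500 = $11,794,734.90.
Interest = $6,934,740.00, so EBIT − I = $4,859,994.90.
DCL = total CM / (EBIT − I) = $18,725,234.90 / $4,859,994.90 = 3.8529.
EPS therefore changes by 3.8529 × (+12.2%) = +47.0%.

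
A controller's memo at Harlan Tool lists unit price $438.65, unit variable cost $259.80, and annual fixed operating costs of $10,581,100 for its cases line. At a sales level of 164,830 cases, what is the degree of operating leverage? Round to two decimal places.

Total contribution margin = 164,830 × $178.85 = $29,479,845.50.
EBIT = $29,479,845.50 − $10,581,100 = $18,898,745.50.
So DOL = total CM / EBIT = $29,479,845.50 / $18,898,745.50 = 1.5599.

1.56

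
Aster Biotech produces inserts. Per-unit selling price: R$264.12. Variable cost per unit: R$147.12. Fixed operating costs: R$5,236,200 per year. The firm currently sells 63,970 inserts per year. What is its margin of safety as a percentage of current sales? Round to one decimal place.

30.0%

Unit CM = price − variable cost = R$264.12 − R$147.12 = R$117.00. Break-even units = R$5,236,200 ÷ R$117.00 = 44,753.85; break-even revenue = 44,753.85 × R$264.12 = R$11,820,385.85.
Actual sales revenue = 63,970 × R$264.12 = R$16,895,756.40.
Margin of safety = (R$16,895,756.40 − R$11,820,385.85) ÷ R$16,895,756.40 = 30.0%.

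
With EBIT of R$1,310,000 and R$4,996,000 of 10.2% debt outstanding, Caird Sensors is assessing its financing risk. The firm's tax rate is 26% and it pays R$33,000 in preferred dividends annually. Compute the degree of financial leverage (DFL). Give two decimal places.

1.73

Interest = R$509,592.00.
Pre-tax preferred-dividend burden = R$33,000 ÷ (1 − 0.26) = R$44,594.59.
DFL = EBIT ÷ [EBIT − I − D_p/(1−t)] = R$1,310,000 ÷ [R$1,310,000 − R$509,592.00 − R$44,594.59] = R$1,310,000 ÷ R$755,813.41 = 1.7332.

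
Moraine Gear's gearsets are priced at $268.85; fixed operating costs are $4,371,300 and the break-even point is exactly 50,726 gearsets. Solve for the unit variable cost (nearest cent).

$182.68

Contribution per unit must be FC / Q = $4,371,300 / 50,726 = $86.1747.
Variable cost per unit = $268.85 − $86.1747 = $182.68.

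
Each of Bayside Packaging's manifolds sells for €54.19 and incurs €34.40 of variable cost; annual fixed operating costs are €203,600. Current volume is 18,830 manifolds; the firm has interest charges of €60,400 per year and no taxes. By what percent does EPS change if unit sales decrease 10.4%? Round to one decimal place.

-35.7%

Contribution at this volume is 18,830 × €19.79 = €372,645.70.
Operating income = contribution − fixed costs = €372,645.70 − €203,600 = €169,045.70.
Interest = €60,400.00, so EBIT − I = €108,645.70.
Degree of combined leverage = contribution ÷ (EBIT − I) = €372,645.70 ÷ €108,645.70 = 3.4299.
%ΔEPS = DCL × %ΔSales = 3.4299 × -10.4% = -35.7%.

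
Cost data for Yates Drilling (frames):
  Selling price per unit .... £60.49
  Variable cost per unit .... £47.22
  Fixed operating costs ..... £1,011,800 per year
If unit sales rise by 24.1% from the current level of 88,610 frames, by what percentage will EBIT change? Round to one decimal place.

+172.7%

At 88,610 units, contribution = 88,610 × £13.27 = £1,175,854.70.
EBIT = £1,175,854.70 − £1,011,800 = £164,054.70.
So DOL = total CM / EBIT = £1,175,854.70 / £164,054.70 = 7.1675.
So EBIT moves 7.1675 × (+24.1%) = +172.7%.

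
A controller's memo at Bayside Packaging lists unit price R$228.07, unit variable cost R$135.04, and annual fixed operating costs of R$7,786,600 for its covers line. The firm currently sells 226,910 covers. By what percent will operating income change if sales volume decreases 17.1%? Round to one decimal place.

-27.1%

Contribution at this volume is 226,910 × R$93.03 = R$21,109,437.30.
Operating income = contribution − fixed costs = R$21,109,437.30 − R$7,786,600 = R$13,322,837.30.
DOL = contribution ÷ EBIT = R$21,109,437.30 ÷ R$13,322,837.30 = 1.5845.
Operating income changes by 1.5845 × -17.1% = -27.1%.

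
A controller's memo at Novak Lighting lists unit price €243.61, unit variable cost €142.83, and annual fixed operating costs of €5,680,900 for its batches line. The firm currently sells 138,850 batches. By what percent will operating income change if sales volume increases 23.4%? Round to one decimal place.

+39.4%

Total contribution margin = 138,850 × €100.78 = €13,993,303.00.
Operating income = contribution − fixed costs = €13,993,303.00 − €5,680,900 = €8,312,403.00.
So DOL = total CM / EBIT = €13,993,303.00 / €8,312,403.00 = 1.6834.
%ΔEBIT = DOL × %ΔSales = 1.6834 × +23.4% = +39.4%.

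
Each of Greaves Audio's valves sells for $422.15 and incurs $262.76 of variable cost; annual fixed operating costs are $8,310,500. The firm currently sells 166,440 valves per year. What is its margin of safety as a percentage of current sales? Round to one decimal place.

Each unit contributes $422.15 − $262.76 = $159.39. Break-even units = $8,310,500 ÷ $159.39 = 52,139.41; break-even revenue = 52,139.41 × $422.15 = $22,010,650.45.
Actual sales revenue = 166,440 × $422.15 = $70,262,646.00.
Margin of safety = ($70,262,646.00 − $22,010,650.45) ÷ $70,262,646.00 = 68.7%.

68.7%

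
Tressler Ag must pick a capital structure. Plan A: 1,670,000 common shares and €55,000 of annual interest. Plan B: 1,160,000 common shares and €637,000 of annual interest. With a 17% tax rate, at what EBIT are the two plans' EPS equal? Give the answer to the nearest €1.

At indifference, (EBIT − 55,000)(1 − t)/1,670,000 = (EBIT − 637,000)(1 − t)/1,160,000.
Cancelling (1 − t) and cross-multiplying: 1,160,000·(EBIT − 55,000) = 1,670,000·(EBIT − 637,000).
Solving, EBIT = (637,000·1,670,000 − 55,000·1,160,000) / (1,670,000 − 1,160,000) = 999,990,000,000 / 510,000 = 1,960,764.71.

€1,960,765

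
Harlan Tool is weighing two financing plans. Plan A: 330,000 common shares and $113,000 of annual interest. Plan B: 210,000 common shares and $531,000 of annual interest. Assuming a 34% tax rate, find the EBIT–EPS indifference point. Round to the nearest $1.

Set EPS_A = EPS_B: (EBIT − $113,000)(1 − 0.34) ÷ 330,000 = (EBIT − $531,000)(1 − 0.34) ÷ 210,000.
The (1 − t) factor cancels: (EBIT − 113,000) × 210,000 = (EBIT − 531,000) × 330,000.
EBIT × (330,000 − 210,000) = 531,000 × 330,000 − 113,000 × 210,000 = 151,500,000,000, so EBIT = 151,500,000,000 ÷ 120,000 = 1,262,500.00.

$1,262,500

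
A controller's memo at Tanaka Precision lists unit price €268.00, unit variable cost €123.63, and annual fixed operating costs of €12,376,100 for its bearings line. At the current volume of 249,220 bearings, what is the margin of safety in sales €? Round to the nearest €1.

€43,816,694

Each unit contributes €268.00 − €123.63 = €144.37. Break-even units = €12,376,100 ÷ €144.37 = 85,724.87; break-even revenue = 85,724.87 × €268.00 = €22,974,266.12.
Actual sales revenue = 249,220 × €268.00 = €66,790,960.00.
Margin of safety = €66,790,960.00 − €22,974,266.12 = €43,816,694.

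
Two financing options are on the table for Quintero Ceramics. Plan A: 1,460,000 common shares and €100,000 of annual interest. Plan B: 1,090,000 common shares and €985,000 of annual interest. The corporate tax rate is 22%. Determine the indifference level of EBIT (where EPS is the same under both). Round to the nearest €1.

€3,592,162

Set EPS_A = EPS_B: (EBIT − €100,000)(1 − 0.22) ÷ 1,460,000 = (EBIT − €985,000)(1 − 0.22) ÷ 1,090,000.
The (1 − t) factor cancels: (EBIT − 100,000) × 1,090,000 = (EBIT − 985,000) × 1,460,000.
EBIT × (1,460,000 − 1,090,000) = 985,000 × 1,460,000 − 100,000 × 1,090,000 = 1,329,100,000,000, so EBIT = 1,329,100,000,000 ÷ 370,000 = 3,592,162.16.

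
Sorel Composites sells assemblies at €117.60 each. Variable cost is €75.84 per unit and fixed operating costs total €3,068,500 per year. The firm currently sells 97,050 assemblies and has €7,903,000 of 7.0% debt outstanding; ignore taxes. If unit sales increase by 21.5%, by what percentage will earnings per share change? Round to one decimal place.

At 97,050 units, contribution = 97,050 × €41.76 = €4,052,808.00.
Subtracting fixed costs: EBIT = €4,052,808.00 − €3,068,500 = €984,308.00.
After interest of €553,210.00, pre-tax earnings = €431,098.00.
Degree of combined leverage = contribution ÷ (EBIT − I) = €4,052,808.00 ÷ €431,098.00 = 9.4011.
%ΔEPS = DCL × %ΔSales = 9.4011 × +21.5% = +202.1%.

+202.1%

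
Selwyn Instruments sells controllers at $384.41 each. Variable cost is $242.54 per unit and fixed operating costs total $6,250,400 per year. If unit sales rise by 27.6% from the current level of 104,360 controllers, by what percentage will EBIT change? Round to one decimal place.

At 104,360 units, contribution = 104,360 × $141.87 = $14,805,553.20.
EBIT = $14,805,553.20 − $6,250,400 = $8,555,153.20.
So DOL = total CM / EBIT = $14,805,553.20 / $8,555,153.20 = 1.7306.
Operating income changes by 1.7306 × +27.6% = +47.8%.

+47.8%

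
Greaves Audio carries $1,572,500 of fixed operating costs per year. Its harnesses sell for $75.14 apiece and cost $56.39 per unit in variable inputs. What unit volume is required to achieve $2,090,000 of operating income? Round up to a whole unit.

Contribution margin per unit = $75.14 − $56.39 = $18.75.
Required volume = (fixed costs + target profit) ÷ CM = ($1,572,500 + $2,090,000) ÷ $18.75 = 195,333.33, so 195,334 harnesses.

195,334 harnesses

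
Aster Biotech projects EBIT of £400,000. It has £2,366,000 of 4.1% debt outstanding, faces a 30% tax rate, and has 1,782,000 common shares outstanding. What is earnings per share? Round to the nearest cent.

£0.12

Pre-tax income = £400,000 − £97,006.00 = £302,994.00.
After tax at 30%: net income = £302,994.00 × 0.70 = £212,095.80.
Per share: £212,095.80 / 1,782,000 shares = £0.12.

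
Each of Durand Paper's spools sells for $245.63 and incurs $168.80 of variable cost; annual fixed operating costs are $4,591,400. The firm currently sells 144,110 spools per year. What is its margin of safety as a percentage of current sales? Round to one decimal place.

Each unit contributes $245.63 − $168.80 = $76.83. Break-even units = $4,591,400 ÷ $76.83 = 59,760.51; break-even revenue = 59,760.51 × $245.63 = $14,678,974.12.
Actual sales revenue = 144,110 × $245.63 = $35,397,739.30.
Margin of safety = ($35,397,739.30 − $14,678,974.12) ÷ $35,397,739.30 = 58.5%.

58.5%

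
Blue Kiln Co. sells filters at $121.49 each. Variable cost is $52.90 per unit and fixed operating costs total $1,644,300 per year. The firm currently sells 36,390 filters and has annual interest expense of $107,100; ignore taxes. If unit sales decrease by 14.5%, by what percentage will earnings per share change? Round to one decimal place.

At 36,390 units, contribution = 36,390 × $68.59 = $2,495,990.10.
Operating income = contribution − fixed costs = $2,495,990.10 − $1,644,300 = $851,690.10.
After interest of $107,100.00, pre-tax earnings = $744,590.10.
Degree of combined leverage = contribution ÷ (EBIT − I) = $2,495,990.10 ÷ $744,590.10 = 3.3522.
EPS therefore changes by 3.3522 × (-14.5%) = -48.6%.

-48.6%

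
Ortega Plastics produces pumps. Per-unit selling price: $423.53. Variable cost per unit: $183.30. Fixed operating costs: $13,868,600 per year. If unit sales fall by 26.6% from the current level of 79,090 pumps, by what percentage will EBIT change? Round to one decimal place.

Total contribution margin = 79,090 × $240.23 = $18,999,790.70.
Operating income = contribution − fixed costs = $18,999,790.70 − $13,868,600 = $5,131,190.70.
DOL = contribution ÷ EBIT = $18,999,790.70 ÷ $5,131,190.70 = 3.7028.
%ΔEBIT = DOL × %ΔSales = 3.7028 × -26.6% = -98.5%.

-98.5%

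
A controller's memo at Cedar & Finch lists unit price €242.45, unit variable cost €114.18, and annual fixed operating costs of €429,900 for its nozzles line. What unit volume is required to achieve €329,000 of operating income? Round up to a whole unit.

Unit CM = price − variable cost = €242.45 − €114.18 = €128.27.
Required volume = (fixed costs + target profit) ÷ CM = (€429,900 + €329,000) ÷ €128.27 = 5,916.43, so 5,917 nozzles.

5,917 nozzles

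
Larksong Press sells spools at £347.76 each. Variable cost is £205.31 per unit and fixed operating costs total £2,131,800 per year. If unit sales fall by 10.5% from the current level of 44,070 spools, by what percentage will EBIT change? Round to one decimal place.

Contribution at this volume is 44,070 × £142.45 = £6,277,771.50.
Subtracting fixed costs: EBIT = £6,277,771.50 − £2,131,800 = £4,145,971.50.
DOL = contribution ÷ EBIT = £6,277,771.50 ÷ £4,145,971.50 = 1.5142.
%ΔEBIT = DOL × %ΔSales = 1.5142 × -10.5% = -15.9%.

-15.9%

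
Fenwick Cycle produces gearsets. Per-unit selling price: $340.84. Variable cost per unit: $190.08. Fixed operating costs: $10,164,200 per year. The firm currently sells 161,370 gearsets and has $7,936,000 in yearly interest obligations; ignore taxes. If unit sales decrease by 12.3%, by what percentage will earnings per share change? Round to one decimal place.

-48.0%

At 161,370 units, contribution = 161,370 × $150.76 = $24,328,141.20.
EBIT = $24,328,141.20 − $10,164,200 = $14,163,941.20.
After interest of $7,936,000.00, pre-tax earnings = $6,227,941.20.
Degree of combined leverage = contribution ÷ (EBIT − I) = $24,328,141.20 ÷ $6,227,941.20 = 3.9063.
EPS therefore changes by 3.9063 × (-12.3%) = -48.0%.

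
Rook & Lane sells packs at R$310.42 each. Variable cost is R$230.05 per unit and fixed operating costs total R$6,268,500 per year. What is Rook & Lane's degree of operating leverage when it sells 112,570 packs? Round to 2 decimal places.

Contribution at this volume is 112,570 × R$80.37 = R$9,047,250.90.
Subtracting fixed costs: EBIT = R$9,047,250.90 − R$6,268,500 = R$2,778,750.90.
Degree of operating leverage = R$9,047,250.90 / R$2,778,750.90 = 3.2559.

3.26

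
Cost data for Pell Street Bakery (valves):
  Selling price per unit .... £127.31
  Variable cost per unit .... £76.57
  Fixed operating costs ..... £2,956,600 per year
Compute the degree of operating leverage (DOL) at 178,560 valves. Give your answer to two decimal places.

1.48

Contribution at this volume is 178,560 × £50.74 = £9,060,134.40.
EBIT = £9,060,134.40 − £2,956,600 = £6,103,534.40.
DOL = contribution ÷ EBIT = £9,060,134.40 ÷ £6,103,534.40 = 1.4844.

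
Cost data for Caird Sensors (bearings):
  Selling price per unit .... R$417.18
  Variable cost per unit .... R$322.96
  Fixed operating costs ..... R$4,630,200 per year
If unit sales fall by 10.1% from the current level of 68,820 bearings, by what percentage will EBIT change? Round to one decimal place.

-35.3%

Contribution at this volume is 68,820 × R$94.22 = R$6,484,220.40.
Subtracting fixed costs: EBIT = R$6,484,220.40 − R$4,630,200 = R$1,854,020.40.
DOL = contribution ÷ EBIT = R$6,484,220.40 ÷ R$1,854,020.40 = 3.4974.
So EBIT moves 3.4974 × (-10.1%) = -35.3%.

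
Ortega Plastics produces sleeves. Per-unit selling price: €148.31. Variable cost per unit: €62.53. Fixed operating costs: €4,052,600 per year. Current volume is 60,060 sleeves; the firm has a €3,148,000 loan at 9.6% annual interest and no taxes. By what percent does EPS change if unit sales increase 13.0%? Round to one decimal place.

Contribution at this volume is 60,060 × €85.78 = €5,151,946.80.
EBIT = €5,151,946.80 − €4,052,600 = €1,099,346.80.
After interest of €302,208.00, pre-tax earnings = €797,138.80.
Degree of combined leverage = contribution ÷ (EBIT − I) = €5,151,946.80 ÷ €797,138.80 = 6.4630.
%ΔEPS = DCL × %ΔSales = 6.4630 × +13.0% = +84.0%.

+84.0%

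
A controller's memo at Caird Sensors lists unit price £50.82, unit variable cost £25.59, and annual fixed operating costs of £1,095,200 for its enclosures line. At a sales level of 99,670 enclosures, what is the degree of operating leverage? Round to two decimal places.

At 99,670 units, contribution = 99,670 × £25.23 = £2,514,674.10.
Subtracting fixed costs: EBIT = £2,514,674.10 − £1,095,200 = £1,419,474.10.
So DOL = total CM / EBIT = £2,514,674.10 / £1,419,474.10 = 1.7716.

1.77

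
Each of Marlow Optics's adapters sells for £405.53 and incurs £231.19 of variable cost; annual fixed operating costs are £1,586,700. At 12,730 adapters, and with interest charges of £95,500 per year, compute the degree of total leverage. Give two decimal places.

Contribution at this volume is 12,730 × £174.34 = £2,219,348.20.
Operating income = contribution − fixed costs = £2,219,348.20 − £1,586,700 = £632,648.20. Interest = £95,500.00.
DOL = £2,219,348.20 ÷ £632,648.20 = 3.5080; DFL = £632,648.20 ÷ £537,148.20 = 1.1778.
Combined leverage = 3.5080 × 1.1778 = 4.1317.

4.13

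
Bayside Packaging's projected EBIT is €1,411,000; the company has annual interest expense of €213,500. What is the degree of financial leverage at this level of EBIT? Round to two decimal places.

Annual interest charges come to €213,500.00.
DFL = EBIT ÷ (EBIT − I) = €1,411,000 ÷ (€1,411,000 − €213,500.00) = €1,411,000 ÷ €1,197,500.00 = 1.1783.

1.18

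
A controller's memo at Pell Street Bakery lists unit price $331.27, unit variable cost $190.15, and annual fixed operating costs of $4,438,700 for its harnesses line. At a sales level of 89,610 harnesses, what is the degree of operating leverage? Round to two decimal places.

1.54

Contribution at this volume is 89,610 × $141.12 = $12,645,763.20.
Subtracting fixed costs: EBIT = $12,645,763.20 − $4,438,700 = $8,207,063.20.
DOL = contribution ÷ EBIT = $12,645,763.20 ÷ $8,207,063.20 = 1.5408.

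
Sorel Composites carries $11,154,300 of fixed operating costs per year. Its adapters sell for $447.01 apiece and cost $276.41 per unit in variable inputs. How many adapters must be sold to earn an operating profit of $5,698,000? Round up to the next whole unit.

98,783 adapters

Each unit contributes $447.01 − $276.41 = $170.60.
Required volume = (fixed costs + target profit) ÷ CM = ($11,154,300 + $5,698,000) ÷ $170.60 = 98,782.53, so 98,783 adapters.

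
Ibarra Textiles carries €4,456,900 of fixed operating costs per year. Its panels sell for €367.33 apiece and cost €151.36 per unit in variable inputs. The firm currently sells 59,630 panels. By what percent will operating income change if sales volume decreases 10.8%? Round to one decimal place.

At 59,630 units, contribution = 59,630 × €215.97 = €12,878,291.10.
EBIT = €12,878,291.10 − €4,456,900 = €8,421,391.10.
Degree of operating leverage = €12,878,291.10 / €8,421,391.10 = 1.5292.
%ΔEBIT = DOL × %ΔSales = 1.5292 × -10.8% = -16.5%.

-16.5%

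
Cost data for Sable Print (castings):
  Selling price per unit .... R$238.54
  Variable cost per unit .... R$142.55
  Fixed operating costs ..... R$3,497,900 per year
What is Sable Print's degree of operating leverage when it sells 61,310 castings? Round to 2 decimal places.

Contribution at this volume is 61,310 × R$95.99 = R$5,885,146.90.
EBIT = R$5,885,146.90 − R$3,497,900 = R$2,387,246.90.
So DOL = total CM / EBIT = R$5,885,146.90 / R$2,387,246.90 = 2.4652.

2.47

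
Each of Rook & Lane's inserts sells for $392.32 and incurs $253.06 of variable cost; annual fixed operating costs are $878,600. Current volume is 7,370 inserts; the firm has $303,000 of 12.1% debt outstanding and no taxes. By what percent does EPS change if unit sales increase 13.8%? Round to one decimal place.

+127.5%

Total contribution margin = 7,370 × $139.26 = $1,026,346.20.
Operating income = contribution − fixed costs = $1,026,346.20 − $878,600 = $147,746.20.
Interest = $36,663.00, so EBIT − I = $111,083.20.
DCL = total CM / (EBIT − I) = $1,026,346.20 / $111,083.20 = 9.2394.
%ΔEPS = DCL × %ΔSales = 9.2394 × +13.8% = +127.5%.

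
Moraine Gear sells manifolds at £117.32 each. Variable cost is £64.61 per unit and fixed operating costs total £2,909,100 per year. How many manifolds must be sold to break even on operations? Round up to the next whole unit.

55,191 manifolds

Contribution margin per unit = £117.32 − £64.61 = £52.71.
Units to break even: £2,909,100 ÷ £52.71 = 55,190.67, rounded up to 55,191.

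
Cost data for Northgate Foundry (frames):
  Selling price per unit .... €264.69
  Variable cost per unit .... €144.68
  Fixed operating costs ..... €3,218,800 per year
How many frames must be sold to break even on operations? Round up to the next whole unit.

Contribution margin per unit = €264.69 − €144.68 = €120.01.
Units to break even: €3,218,800 ÷ €120.01 = 26,821.10, rounded up to 26,822.

26,822 frames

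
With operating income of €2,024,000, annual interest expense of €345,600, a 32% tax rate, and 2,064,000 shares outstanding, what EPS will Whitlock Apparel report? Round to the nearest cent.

Pre-tax income = €2,024,000 − €345,600.00 = €1,678,400.00.
After tax at 32%: net income = €1,678,400.00 × 0.68 = €1,141,312.00.
Per share: €1,141,312.00 / 2,064,000 shares = €0.55.

€0.55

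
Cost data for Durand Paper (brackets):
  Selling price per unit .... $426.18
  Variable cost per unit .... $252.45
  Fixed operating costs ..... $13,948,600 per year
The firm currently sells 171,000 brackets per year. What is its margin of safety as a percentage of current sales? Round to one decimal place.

53.0%

Contribution margin per unit = $426.18 − $252.45 = $173.73. Break-even units = $13,948,600 ÷ $173.73 = 80,288.95; break-even revenue = 80,288.95 × $426.18 = $34,217,546.47.
Actual sales revenue = 171,000 × $426.18 = $72,876,780.00.
Margin of safety = ($72,876,780.00 − $34,217,546.47) ÷ $72,876,780.00 = 53.0%.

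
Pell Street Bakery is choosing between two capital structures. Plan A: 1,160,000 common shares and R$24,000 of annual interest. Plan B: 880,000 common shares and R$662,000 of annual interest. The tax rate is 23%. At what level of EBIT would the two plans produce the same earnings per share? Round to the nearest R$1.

R$2,667,143

At indifference, (EBIT − 24,000)(1 − t)/1,160,000 = (EBIT − 662,000)(1 − t)/880,000.
Cancelling (1 − t) and cross-multiplying: 880,000·(EBIT − 24,000) = 1,160,000·(EBIT − 662,000).
Solving, EBIT = (662,000·1,160,000 − 24,000·880,000) / (1,160,000 − 880,000) = 746,800,000,000 / 280,000 = 2,667,142.86.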